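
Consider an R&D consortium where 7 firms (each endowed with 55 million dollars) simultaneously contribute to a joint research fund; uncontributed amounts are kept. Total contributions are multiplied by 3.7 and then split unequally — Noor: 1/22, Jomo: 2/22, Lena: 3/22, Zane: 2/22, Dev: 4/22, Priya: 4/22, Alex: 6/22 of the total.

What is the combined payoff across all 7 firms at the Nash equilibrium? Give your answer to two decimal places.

For player j, contributing a unit is worthwhile iff 3.7 × (j's share) ≥ 1, i.e. iff j's share is at least 0.2703.
The only share above 0.2703 is Alex's 6/22, contributing 55; the remaining 6 contribute 0. Total contributed: 55.
The joint research fund pays out 3.7 × 55 = 203.50 in total (split across the unequal shares, but the aggregate is all that matters for the group sum).
The 6 free-riders keep 55 each, adding 330. Group total = 330 + 203.50 = 533.50.

533.50 million dollars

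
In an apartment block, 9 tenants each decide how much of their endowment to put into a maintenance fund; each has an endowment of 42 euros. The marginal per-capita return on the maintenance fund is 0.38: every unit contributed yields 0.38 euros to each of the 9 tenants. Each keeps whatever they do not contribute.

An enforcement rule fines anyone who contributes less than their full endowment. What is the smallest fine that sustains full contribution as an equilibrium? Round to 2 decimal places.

26.04 euros

Given the others contribute fully, the best deviation is to contribute 0 (any partial contribution still incurs the fine and gives up units whose private return 0.38 is below 1).
Deviating from 42 to 0 saves 42 euros but forfeits the deviator's share of the drop in the maintenance fund: 0.38 × 42 = 15.96.
So the deviation gain is 42 − 15.96 = 26.04, and the fine must be at least 26.04 euros to wipe it out.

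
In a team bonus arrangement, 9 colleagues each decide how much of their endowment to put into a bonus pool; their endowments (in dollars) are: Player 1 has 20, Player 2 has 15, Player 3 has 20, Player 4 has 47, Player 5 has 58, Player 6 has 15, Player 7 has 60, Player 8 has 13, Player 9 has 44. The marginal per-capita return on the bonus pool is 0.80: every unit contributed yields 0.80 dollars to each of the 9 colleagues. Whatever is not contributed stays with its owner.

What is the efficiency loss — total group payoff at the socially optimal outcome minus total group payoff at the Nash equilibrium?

1810.40 dollars

The private return per contributed unit is 0.80 < 1 for everyone, so the Nash equilibrium is zero contribution and the group total is Σ E_j = 20 + 15 + 20 + 47 + 58 + 15 + 60 + 13 + 44 = 292.
Each contributed unit returns 7.200 to the group, so the social optimum is full contribution by everyone: group total = 7.200 × 292 = 2102.40.
Efficiency loss = (7.200 − 1) × 292 = 1810.40.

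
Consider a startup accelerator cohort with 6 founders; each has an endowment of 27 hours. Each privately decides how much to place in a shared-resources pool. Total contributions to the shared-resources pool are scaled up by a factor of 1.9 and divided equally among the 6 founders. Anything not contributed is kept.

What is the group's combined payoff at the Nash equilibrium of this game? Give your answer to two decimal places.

162.00 hours

Each contributed unit returns 1.9/6 = 0.3167 to its contributor — below 1 — so contributing 0 is dominant for every player. At the Nash equilibrium everyone keeps their 27, and the group total is 6 × 27 = 162.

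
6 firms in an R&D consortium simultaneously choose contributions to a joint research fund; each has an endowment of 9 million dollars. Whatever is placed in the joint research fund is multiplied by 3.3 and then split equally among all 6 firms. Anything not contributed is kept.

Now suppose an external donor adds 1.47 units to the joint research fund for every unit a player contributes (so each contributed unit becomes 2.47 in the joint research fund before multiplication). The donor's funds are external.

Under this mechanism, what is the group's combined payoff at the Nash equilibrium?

With the mechanism, a contributed unit returns 3.3 × 2.47 / 6 = 1.3585 per unit of net cost to the contributor — now above 1 — so contributing fully is weakly dominant for every player.
At the Nash equilibrium everyone contributes 9. Group total payoff = 3.3 × 2.47 × 54 = 440.15.

440.15 million dollars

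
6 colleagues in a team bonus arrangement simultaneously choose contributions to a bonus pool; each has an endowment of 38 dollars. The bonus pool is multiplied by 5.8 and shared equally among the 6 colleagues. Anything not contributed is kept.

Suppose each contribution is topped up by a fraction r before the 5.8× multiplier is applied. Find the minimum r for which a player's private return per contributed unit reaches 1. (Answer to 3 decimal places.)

With matching at rate r, one contributed unit becomes (1 + r) in the bonus pool and returns 5.8 × (1 + r) / 6 to the contributor.
Setting this equal to 1: 1 + r = 6/5.8 = 1.0345.
So the minimum matching rate is r = 1.0345 − 1 = 0.034.

0.034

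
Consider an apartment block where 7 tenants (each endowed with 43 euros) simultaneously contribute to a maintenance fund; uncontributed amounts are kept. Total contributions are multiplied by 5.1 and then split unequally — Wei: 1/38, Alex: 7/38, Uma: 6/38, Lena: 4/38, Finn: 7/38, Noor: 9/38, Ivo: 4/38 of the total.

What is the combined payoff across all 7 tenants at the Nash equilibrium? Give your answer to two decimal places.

A player with share s gets back 5.1·s per unit contributed, so full contribution is dominant for anyone with s > 1/5.1 = 0.1961 and zero contribution is dominant for anyone below.
Only Noor (9/38) clears that bar, contributing 43; the remaining 6 contribute 0. Total contributed: 43.
The maintenance fund pays out 5.1 × 43 = 219.30 in total (split across the unequal shares, but the aggregate is all that matters for the group sum).
The 6 free-riders keep 43 each, adding 258. Group total = 258 + 219.30 = 477.30.

477.30 euros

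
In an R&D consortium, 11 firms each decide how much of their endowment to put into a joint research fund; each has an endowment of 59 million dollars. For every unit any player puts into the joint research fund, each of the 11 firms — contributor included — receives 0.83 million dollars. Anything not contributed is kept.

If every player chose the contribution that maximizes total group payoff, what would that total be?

Each contributed unit returns 9.130 to the group as a whole (0.83 to each of 11 players), which exceeds 1, so the social optimum is full contribution: group total = 9.130 × 649 = 5925.37.

5925.37 million dollars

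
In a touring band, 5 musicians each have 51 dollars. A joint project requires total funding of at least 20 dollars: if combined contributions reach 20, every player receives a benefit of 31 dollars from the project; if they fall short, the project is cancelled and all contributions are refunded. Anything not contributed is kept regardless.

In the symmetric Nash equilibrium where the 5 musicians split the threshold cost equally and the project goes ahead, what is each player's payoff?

Equal share of the threshold: 20/5 = 4.
At this profile no one gains by cutting their contribution: any cut drops the total below 20, the project is cancelled, contributions are refunded, and the deviator ends with 51, which is less than 51 − 4 + 31 = 78. Contributing more than 4 just wastes the excess. So contributing exactly 4 is a best response.
Each player's payoff: 51 − 4 + 31 = 78.

78 dollars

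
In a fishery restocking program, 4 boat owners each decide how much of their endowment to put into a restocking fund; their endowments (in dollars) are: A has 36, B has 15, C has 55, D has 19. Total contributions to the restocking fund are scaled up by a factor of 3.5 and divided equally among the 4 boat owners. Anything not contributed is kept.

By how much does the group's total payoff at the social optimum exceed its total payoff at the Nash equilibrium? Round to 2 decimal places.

312.50 dollars

The private return per contributed unit is 3.5/4 = 0.8750 < 1 for every player regardless of endowment, so the Nash equilibrium is zero contribution and the group total is Σ E_j = 36 + 15 + 55 + 19 = 125.
Each contributed unit returns 3.500 to the group, so the social optimum is full contribution by everyone: group total = 3.500 × 125 = 437.50.
Efficiency loss = (3.500 − 1) × 125 = 312.50.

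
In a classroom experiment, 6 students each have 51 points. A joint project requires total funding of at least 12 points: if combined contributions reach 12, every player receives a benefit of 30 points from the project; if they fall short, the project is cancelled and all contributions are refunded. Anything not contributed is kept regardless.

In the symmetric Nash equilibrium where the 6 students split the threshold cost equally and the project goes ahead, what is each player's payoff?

Equal share of the threshold: 12/6 = 2.
At this profile no one gains by cutting their contribution: any cut drops the total below 12, the project is cancelled, contributions are refunded, and the deviator ends with 51, which is less than 51 − 2 + 30 = 79. Contributing more than 2 just wastes the excess. So contributing exactly 2 is a best response.
Each player's payoff: 51 − 2 + 30 = 79.

79 points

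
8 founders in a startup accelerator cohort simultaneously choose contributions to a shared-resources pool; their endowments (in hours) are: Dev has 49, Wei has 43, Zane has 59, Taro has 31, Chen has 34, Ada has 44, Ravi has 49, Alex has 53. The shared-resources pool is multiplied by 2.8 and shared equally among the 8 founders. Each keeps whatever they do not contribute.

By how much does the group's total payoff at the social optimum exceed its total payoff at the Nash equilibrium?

The private return per contributed unit is 2.8/8 = 0.3500 < 1 for every player regardless of endowment, so the Nash equilibrium is zero contribution and the group total is Σ E_j = 49 + 43 + 59 + 31 + 34 + 44 + 49 + 53 = 362.
Each contributed unit returns 2.800 to the group, so the social optimum is full contribution by everyone: group total = 2.800 × 362 = 1013.60.
Efficiency loss = (2.800 − 1) × 362 = 651.60.

651.60 hours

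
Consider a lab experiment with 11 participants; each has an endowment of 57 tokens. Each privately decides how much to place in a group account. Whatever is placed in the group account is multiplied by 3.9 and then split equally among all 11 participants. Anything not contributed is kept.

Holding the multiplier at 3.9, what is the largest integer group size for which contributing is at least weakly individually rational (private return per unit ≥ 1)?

Private return per unit is 3.9/(group size), which is ≥ 1 whenever the group size is ≤ 3.9.
The largest such integer is 3.

3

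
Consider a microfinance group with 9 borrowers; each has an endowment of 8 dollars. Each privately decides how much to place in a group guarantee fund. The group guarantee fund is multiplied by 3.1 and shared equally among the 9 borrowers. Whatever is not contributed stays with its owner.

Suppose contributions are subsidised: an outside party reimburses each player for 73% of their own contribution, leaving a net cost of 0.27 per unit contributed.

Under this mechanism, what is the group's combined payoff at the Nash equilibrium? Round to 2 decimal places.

275.76 dollars

The effective private return per unit is now (3.1/9) / 0.27 = 1.2757 > 1, so every player's dominant strategy flips to full contribution.
At the Nash equilibrium everyone contributes 8. Group total payoff = 9 × (8 × 0.73 + 3.1 × 8) = 275.76.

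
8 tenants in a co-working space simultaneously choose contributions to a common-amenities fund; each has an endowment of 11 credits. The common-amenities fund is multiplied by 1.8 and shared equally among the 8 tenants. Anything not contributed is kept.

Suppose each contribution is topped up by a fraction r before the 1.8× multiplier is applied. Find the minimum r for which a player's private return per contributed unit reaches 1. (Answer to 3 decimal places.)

3.444

With matching at rate r, one contributed unit becomes (1 + r) in the common-amenities fund and returns 1.8 × (1 + r) / 8 to the contributor.
Setting this equal to 1: 1 + r = 8/1.8 = 4.4444.
So the minimum matching rate is r = 4.4444 − 1 = 3.444.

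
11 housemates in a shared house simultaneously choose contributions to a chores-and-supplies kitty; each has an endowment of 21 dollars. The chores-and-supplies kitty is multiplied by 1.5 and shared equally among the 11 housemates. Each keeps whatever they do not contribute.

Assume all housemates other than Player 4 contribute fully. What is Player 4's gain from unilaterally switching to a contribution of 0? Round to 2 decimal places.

Switching from a contribution of 21 to 0 lets Player 4 keep an extra 21 dollars, but lowers the chores-and-supplies kitty by 21, which costs Player 4 their own share of that drop: 1.5/11 × 21 = 2.86.
Net gain = 21 − 2.86 = 18.14. The private return per contributed unit (0.1364) is below 1, so free-riding is indeed the best response regardless of what the others do.

18.14 dollars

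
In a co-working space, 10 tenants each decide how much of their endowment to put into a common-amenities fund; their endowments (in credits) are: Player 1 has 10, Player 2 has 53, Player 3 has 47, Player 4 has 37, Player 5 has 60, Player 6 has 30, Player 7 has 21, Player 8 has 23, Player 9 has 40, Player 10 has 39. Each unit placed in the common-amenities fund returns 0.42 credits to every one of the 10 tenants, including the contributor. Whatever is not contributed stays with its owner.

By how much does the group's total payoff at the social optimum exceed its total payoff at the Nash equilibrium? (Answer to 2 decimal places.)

The private return per contributed unit is 0.42 < 1 for everyone, so the Nash equilibrium is zero contribution and the group total is Σ E_j = 10 + 53 + 47 + 37 + 60 + 30 + 21 + 23 + 40 + 39 = 360.
Each contributed unit returns 4.200 to the group, so the social optimum is full contribution by everyone: group total = 4.200 × 360 = 1512.00.
Efficiency loss = (4.200 − 1) × 360 = 1152.00.

1152.00 credits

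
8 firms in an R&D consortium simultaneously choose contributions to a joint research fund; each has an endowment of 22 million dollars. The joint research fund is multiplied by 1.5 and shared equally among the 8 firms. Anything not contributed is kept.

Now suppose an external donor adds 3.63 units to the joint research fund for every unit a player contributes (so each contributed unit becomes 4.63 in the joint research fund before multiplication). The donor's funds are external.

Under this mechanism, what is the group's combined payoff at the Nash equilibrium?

176.00 million dollars

The effective private return is 1.5 × 4.63 / 8 = 0.8681, which is still under 1, so the mechanism doesn't change anyone's dominant strategy: zero contribution.
Everyone keeps their endowment and the group total is 8 × 22 = 176.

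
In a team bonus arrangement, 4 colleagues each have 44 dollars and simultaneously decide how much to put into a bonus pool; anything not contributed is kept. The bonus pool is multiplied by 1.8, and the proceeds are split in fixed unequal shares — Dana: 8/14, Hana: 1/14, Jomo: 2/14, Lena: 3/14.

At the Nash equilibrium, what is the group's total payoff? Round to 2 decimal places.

211.20 dollars

For player j, contributing a unit is worthwhile iff 1.8 × (j's share) ≥ 1, i.e. iff j's share is at least 0.5556.
Only Dana (8/14) clears that bar, contributing 44; the remaining 3 contribute 0. Total contributed: 44.
The bonus pool pays out 1.8 × 44 = 79.20 in total (split across the unequal shares, but the aggregate is all that matters for the group sum).
The 3 free-riders keep 44 each, adding 132. Group total = 132 + 79.20 = 211.20.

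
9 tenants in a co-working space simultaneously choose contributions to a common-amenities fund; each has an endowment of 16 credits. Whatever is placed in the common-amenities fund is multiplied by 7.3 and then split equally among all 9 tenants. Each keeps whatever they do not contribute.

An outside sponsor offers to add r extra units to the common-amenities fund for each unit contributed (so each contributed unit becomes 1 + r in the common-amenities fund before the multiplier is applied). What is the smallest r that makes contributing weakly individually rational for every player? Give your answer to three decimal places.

0.233

With matching at rate r, one contributed unit becomes (1 + r) in the common-amenities fund and returns 7.3 × (1 + r) / 9 to the contributor.
Setting this equal to 1: 1 + r = 9/7.3 = 1.2329.
So the minimum matching rate is r = 1.2329 − 1 = 0.233.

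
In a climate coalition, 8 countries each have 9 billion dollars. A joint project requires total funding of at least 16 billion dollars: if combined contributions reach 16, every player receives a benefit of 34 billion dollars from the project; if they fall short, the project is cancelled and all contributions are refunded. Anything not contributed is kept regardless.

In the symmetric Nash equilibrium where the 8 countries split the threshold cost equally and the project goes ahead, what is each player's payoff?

Equal share of the threshold: 16/8 = 2.
At this profile no one gains by cutting their contribution: any cut drops the total below 16, the project is cancelled, contributions are refunded, and the deviator ends with 9, which is less than 9 − 2 + 34 = 41. Contributing more than 2 just wastes the excess. So contributing exactly 2 is a best response.
Each player's payoff: 9 − 2 + 34 = 41.

41 billion dollars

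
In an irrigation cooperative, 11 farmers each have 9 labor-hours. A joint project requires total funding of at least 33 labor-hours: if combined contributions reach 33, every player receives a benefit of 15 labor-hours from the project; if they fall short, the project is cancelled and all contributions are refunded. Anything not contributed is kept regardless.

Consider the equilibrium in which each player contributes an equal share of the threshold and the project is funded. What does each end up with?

21 labor-hours

Equal share of the threshold: 33/11 = 3.
At this profile no one gains by cutting their contribution: any cut drops the total below 33, the project is cancelled, contributions are refunded, and the deviator ends with 9, which is less than 9 − 3 + 15 = 21. Contributing more than 3 just wastes the excess. So contributing exactly 3 is a best response.
Each player's payoff: 9 − 3 + 15 = 21.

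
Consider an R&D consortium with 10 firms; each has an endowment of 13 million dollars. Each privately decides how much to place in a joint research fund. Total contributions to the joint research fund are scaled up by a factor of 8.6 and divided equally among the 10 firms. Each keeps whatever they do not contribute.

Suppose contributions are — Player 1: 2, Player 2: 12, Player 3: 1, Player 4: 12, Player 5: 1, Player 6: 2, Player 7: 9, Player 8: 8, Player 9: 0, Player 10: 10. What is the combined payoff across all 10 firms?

Total contributed: 2 + 12 + 1 + 12 + 1 + 2 + 9 + 8 + 0 + 10 = 57; total kept: 10 × 13 − 57 = 73.
The joint research fund pays out 8.6 × 57 = 490.20 in aggregate.
Group total = 73 + 490.20 = 563.20.

563.20 million dollars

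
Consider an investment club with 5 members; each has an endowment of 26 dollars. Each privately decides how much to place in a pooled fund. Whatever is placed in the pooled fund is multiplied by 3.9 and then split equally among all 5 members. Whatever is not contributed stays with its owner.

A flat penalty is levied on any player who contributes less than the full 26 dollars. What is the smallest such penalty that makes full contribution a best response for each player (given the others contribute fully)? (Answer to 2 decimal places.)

Given the others contribute fully, the best deviation is to contribute 0 (any partial contribution still incurs the fine and gives up units whose private return 0.7800 is below 1).
Deviating from 26 to 0 saves 26 dollars but forfeits the deviator's share of the drop in the pooled fund: 3.9/5 × 26 = 20.28.
So the deviation gain is 26 − 20.28 = 5.72, and the fine must be at least 5.72 dollars to wipe it out.

5.72 dollars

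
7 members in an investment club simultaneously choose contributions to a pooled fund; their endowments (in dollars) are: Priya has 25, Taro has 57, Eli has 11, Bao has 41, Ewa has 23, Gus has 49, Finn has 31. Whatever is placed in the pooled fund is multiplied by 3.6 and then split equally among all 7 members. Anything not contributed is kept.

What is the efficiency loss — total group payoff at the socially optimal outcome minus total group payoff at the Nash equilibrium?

616.20 dollars

The private return per contributed unit is 3.6/7 = 0.5143 < 1 for every player regardless of endowment, so the Nash equilibrium is zero contribution and the group total is Σ E_j = 25 + 57 + 11 + 41 + 23 + 49 + 31 = 237.
Each contributed unit returns 3.600 to the group, so the social optimum is full contribution by everyone: group total = 3.600 × 237 = 853.20.
Efficiency loss = (3.600 − 1) × 237 = 616.20.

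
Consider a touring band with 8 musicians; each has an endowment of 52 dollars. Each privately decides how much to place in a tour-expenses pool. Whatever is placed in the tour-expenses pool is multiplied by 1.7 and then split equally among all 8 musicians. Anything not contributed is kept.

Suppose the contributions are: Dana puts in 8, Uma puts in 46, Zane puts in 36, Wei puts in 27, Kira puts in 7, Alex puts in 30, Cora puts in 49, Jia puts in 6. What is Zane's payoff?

60.41 dollars

Total contributed: 8 + 46 + 36 + 27 + 7 + 30 + 49 + 6 = 209.
Each receives 1.7 × 209 / 8 = 44.41 from the tour-expenses pool.
Zane keeps 52 − 36 = 16, so Zane's payoff is 16 + 44.41 = 60.41.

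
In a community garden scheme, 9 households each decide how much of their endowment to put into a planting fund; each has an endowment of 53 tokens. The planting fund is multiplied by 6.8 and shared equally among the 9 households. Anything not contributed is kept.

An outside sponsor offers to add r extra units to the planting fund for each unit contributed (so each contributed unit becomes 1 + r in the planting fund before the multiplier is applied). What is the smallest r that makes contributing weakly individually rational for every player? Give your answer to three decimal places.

0.324

With matching at rate r, one contributed unit becomes (1 + r) in the planting fund and returns 6.8 × (1 + r) / 9 to the contributor.
Setting this equal to 1: 1 + r = 9/6.8 = 1.3235.
So the minimum matching rate is r = 1.3235 − 1 = 0.324.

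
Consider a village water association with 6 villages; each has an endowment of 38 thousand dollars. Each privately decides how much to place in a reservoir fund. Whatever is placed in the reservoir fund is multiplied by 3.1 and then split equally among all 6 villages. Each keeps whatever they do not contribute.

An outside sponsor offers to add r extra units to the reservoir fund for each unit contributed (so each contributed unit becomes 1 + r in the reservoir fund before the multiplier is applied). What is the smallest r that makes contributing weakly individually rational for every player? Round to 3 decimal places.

0.935

With matching at rate r, one contributed unit becomes (1 + r) in the reservoir fund and returns 3.1 × (1 + r) / 6 to the contributor.
Setting this equal to 1: 1 + r = 6/3.1 = 1.9355.
So the minimum matching rate is r = 1.9355 − 1 = 0.935.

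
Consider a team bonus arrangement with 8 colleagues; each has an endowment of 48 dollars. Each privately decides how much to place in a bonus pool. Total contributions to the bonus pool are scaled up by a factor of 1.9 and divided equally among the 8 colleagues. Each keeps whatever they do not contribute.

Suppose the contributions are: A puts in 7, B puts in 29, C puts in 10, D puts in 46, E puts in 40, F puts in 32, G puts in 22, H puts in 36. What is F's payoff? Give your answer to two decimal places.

Total contributed: 7 + 29 + 10 + 46 + 40 + 32 + 22 + 36 = 222.
Each receives 1.9 × 222 / 8 = 52.73 from the bonus pool.
F keeps 48 − 32 = 16, so F's payoff is 16 + 52.73 = 68.73.

68.73 dollars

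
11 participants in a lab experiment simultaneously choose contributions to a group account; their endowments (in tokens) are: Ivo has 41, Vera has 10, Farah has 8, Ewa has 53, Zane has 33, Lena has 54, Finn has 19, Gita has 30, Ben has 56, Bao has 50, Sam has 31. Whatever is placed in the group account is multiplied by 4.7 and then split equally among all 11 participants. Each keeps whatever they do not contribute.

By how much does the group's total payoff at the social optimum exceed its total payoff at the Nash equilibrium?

1424.50 tokens

The private return per contributed unit is 4.7/11 = 0.4273 < 1 for every player regardless of endowment, so the Nash equilibrium is zero contribution and the group total is Σ E_j = 41 + 10 + 8 + 53 + 33 + 54 + 19 + 30 + 56 + 50 + 31 = 385.
Each contributed unit returns 4.700 to the group, so the social optimum is full contribution by everyone: group total = 4.700 × 385 = 1809.50.
Efficiency loss = (4.700 − 1) × 385 = 1424.50.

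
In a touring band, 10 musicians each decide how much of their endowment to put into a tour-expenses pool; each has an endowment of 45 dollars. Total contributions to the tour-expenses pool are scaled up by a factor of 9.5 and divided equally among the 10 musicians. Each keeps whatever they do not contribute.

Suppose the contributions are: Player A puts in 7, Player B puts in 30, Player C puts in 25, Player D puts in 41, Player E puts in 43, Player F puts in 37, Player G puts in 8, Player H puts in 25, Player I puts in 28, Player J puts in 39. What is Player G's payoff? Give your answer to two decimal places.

305.85 dollars

Total contributed: 7 + 30 + 25 + 41 + 43 + 37 + 8 + 25 + 28 + 39 = 283.
Each receives 9.5 × 283 / 10 = 268.85 from the tour-expenses pool.
Player G keeps 45 − 8 = 37, so Player G's payoff is 37 + 268.85 = 305.85.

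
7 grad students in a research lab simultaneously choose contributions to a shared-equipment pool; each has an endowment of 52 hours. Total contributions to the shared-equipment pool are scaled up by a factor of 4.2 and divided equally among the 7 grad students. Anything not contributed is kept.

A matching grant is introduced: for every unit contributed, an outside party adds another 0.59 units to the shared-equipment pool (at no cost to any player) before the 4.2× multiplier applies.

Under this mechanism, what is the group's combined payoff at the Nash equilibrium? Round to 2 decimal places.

364.00 hours

With the mechanism, a contributed unit returns 4.2 × 1.59 / 7 = 0.9540 per unit of net cost — still below 1 — so contributing 0 remains dominant for every player.
At the Nash equilibrium no one contributes; group total payoff = 7 × 52 = 364.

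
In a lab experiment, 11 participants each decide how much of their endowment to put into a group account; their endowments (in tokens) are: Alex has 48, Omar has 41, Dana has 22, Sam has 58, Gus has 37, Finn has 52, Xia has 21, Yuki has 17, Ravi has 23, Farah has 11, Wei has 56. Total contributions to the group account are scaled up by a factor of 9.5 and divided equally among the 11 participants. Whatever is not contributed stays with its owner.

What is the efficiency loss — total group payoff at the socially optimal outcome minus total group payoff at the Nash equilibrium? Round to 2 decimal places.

The private return per contributed unit is 9.5/11 = 0.8636 < 1 for every player regardless of endowment, so the Nash equilibrium is zero contribution and the group total is Σ E_j = 48 + 41 + 22 + 58 + 37 + 52 + 21 + 17 + 23 + 11 + 56 = 386.
Each contributed unit returns 9.500 to the group, so the social optimum is full contribution by everyone: group total = 9.500 × 386 = 3667.00.
Efficiency loss = (9.500 − 1) × 386 = 3281.00.

3281.00 tokens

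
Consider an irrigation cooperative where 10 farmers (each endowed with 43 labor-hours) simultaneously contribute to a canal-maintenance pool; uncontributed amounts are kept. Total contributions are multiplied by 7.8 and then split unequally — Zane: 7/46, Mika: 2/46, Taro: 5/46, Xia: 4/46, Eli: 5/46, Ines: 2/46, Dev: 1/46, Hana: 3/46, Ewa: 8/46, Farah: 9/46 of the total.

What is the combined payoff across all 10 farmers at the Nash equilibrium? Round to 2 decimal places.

Player j's private return per contributed unit is 7.8 × (j's share). Contributing is weakly dominant for j when that share is at least 1/7.8 = 0.1282, and contributing 0 is dominant otherwise.
Zane, Ewa and Farah clear that bar, contributing 43 each; the remaining 7 contribute 0. Total contributed: 129.
The canal-maintenance pool pays out 7.8 × 129 = 1006.20 in total (split across the unequal shares, but the aggregate is all that matters for the group sum).
The 7 free-riders keep 43 each, adding 301. Group total = 301 + 1006.20 = 1307.20.

1307.20 labor-hours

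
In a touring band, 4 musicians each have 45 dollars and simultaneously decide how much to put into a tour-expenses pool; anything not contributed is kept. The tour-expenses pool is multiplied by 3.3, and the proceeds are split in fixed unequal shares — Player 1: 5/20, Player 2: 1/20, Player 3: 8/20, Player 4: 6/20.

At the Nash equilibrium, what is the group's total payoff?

A player with share s gets back 3.3·s per unit contributed, so full contribution is dominant for anyone with s > 1/3.3 = 0.3030 and zero contribution is dominant for anyone below.
The only share above 0.3030 is Player 3's 8/20, contributing 45; the remaining 3 contribute 0. Total contributed: 45.
The tour-expenses pool pays out 3.3 × 45 = 148.50 in total (split across the unequal shares, but the aggregate is all that matters for the group sum).
The 3 free-riders keep 45 each, adding 135. Group total = 135 + 148.50 = 283.50.

283.50 dollars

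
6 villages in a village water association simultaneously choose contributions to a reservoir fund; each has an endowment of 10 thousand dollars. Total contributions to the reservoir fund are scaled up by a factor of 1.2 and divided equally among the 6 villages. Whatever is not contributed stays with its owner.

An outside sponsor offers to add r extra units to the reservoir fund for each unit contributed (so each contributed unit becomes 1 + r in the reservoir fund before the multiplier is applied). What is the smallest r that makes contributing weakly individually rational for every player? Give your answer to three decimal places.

With matching at rate r, one contributed unit becomes (1 + r) in the reservoir fund and returns 1.2 × (1 + r) / 6 to the contributor.
Setting this equal to 1: 1 + r = 6/1.2 = 5.0000.
So the minimum matching rate is r = 5.0000 − 1 = 4.000.

4.000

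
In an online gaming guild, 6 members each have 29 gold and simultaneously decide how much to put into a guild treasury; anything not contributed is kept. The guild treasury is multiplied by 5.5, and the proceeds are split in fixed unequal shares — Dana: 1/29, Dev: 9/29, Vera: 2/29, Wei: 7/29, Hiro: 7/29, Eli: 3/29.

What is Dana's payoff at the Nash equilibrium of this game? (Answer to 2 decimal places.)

Player j's private return per contributed unit is 5.5 × (j's share). Contributing is weakly dominant for j when that share is at least 1/5.5 = 0.1818, and contributing 0 is dominant otherwise.
The shares above 0.1818 belong to Dev, Wei and Hiro, contributing 29 each; the remaining 3 contribute 0. Total contributed: 87.
Dana keeps 29 and receives 5.5 × 87 × 1/29 = 16.50 from the guild treasury, for a payoff of 45.50.

45.50 gold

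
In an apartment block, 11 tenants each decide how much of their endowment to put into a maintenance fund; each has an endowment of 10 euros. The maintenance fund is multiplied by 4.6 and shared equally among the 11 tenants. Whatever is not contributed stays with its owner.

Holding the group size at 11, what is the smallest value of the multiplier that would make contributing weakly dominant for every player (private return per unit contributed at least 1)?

A contributed unit returns (multiplier)/11 to its contributor.
This reaches 1 exactly when the multiplier is 11.

11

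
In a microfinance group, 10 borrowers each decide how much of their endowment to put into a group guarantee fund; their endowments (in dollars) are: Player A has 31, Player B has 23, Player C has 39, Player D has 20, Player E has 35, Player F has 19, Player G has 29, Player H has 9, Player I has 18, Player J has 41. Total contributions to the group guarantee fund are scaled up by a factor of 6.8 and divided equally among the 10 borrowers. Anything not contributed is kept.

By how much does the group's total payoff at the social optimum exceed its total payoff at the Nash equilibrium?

1531.20 dollars

The private return per contributed unit is 6.8/10 = 0.6800 < 1 for every player regardless of endowment, so the Nash equilibrium is zero contribution and the group total is Σ E_j = 31 + 23 + 39 + 20 + 35 + 19 + 29 + 9 + 18 + 41 = 264.
Each contributed unit returns 6.800 to the group, so the social optimum is full contribution by everyone: group total = 6.800 × 264 = 1795.20.
Efficiency loss = (6.800 − 1) × 264 = 1531.20.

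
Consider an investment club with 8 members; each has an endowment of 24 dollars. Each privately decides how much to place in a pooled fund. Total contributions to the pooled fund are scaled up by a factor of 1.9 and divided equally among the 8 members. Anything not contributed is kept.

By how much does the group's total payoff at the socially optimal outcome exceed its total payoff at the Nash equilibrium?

172.80 dollars

Each contributed unit returns 1.9/8 = 0.2375 to its contributor — below 1 — so contributing 0 is dominant for every player. At the Nash equilibrium everyone keeps their 24, and the group total is 8 × 24 = 192.
Each contributed unit returns 1.900 to the group as a whole (0.2375 to each of 8 players), which exceeds 1, so the social optimum is full contribution: group total = 1.900 × 192 = 364.80.
Efficiency loss = 364.80 − 192 = 172.80.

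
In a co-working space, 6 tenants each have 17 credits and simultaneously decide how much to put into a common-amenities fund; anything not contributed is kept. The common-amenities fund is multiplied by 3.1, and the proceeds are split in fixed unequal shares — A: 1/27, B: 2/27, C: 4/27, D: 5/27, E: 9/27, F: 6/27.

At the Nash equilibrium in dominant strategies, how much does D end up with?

26.76 credits

A player with share s gets back 3.1·s per unit contributed, so full contribution is dominant for anyone with s > 1/3.1 = 0.3226 and zero contribution is dominant for anyone below.
E alone (share 9/27) is above the threshold, contributing 17; the remaining 5 contribute 0. Total contributed: 17.
D keeps 17 and receives 3.1 × 17 × 5/27 = 9.76 from the common-amenities fund, for a payoff of 26.76.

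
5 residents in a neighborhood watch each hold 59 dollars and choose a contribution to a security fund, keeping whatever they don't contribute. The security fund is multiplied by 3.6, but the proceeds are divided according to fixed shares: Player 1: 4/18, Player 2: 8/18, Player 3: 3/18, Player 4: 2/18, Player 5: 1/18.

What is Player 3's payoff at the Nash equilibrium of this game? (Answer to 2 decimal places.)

94.40 dollars

A player with share s gets back 3.6·s per unit contributed, so full contribution is dominant for anyone with s > 1/3.6 = 0.2778 and zero contribution is dominant for anyone below.
Only Player 2 (8/18) clears that bar, contributing 59; the remaining 4 contribute 0. Total contributed: 59.
Player 3 keeps 59 and receives 3.6 × 59 × 3/18 = 35.40 from the security fund, for a payoff of 94.40.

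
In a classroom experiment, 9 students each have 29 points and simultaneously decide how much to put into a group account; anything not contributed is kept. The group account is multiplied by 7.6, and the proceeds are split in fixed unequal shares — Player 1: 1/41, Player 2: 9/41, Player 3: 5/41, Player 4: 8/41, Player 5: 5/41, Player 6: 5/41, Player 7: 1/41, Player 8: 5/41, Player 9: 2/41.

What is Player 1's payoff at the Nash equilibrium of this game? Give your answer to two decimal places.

39.75 points

For player j, contributing a unit is worthwhile iff 7.6 × (j's share) ≥ 1, i.e. iff j's share is at least 0.1316.
The shares above 0.1316 belong to Player 2 and Player 4, contributing 29 each; the remaining 7 contribute 0. Total contributed: 58.
Player 1 keeps 29 and receives 7.6 × 58 × 1/41 = 10.75 from the group account, for a payoff of 39.75.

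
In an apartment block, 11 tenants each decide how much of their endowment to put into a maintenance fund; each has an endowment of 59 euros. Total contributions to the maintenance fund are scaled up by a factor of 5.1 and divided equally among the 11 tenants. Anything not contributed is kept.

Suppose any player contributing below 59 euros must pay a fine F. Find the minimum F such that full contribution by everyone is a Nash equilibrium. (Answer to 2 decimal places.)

Given the others contribute fully, the best deviation is to contribute 0 (any partial contribution still incurs the fine and gives up units whose private return 0.4636 is below 1).
Deviating from 59 to 0 saves 59 euros but forfeits the deviator's share of the drop in the maintenance fund: 5.1/11 × 59 = 27.35.
So the deviation gain is 59 − 27.35 = 31.65, and the fine must be at least 31.65 euros to wipe it out.

31.65 euros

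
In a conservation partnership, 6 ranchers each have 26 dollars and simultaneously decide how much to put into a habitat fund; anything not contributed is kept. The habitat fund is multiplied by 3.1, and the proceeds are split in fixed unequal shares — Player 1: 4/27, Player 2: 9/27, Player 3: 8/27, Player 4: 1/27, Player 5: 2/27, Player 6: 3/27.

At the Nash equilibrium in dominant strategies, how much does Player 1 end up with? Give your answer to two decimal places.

37.94 dollars

For player j, contributing a unit is worthwhile iff 3.1 × (j's share) ≥ 1, i.e. iff j's share is at least 0.3226.
The only share above 0.3226 is Player 2's 9/27, contributing 26; the remaining 5 contribute 0. Total contributed: 26.
Player 1 keeps 26 and receives 3.1 × 26 × 4/27 = 11.94 from the habitat fund, for a payoff of 37.94.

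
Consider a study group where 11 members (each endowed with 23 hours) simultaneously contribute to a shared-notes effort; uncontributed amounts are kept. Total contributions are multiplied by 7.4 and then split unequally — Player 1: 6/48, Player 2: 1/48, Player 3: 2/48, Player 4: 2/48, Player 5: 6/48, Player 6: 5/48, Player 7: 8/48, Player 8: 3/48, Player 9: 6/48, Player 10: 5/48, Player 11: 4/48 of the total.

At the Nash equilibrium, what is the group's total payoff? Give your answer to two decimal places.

A player with share s gets back 7.4·s per unit contributed, so full contribution is dominant for anyone with s > 1/7.4 = 0.1351 and zero contribution is dominant for anyone below.
Only Player 7 (8/48) clears that bar, contributing 23; the remaining 10 contribute 0. Total contributed: 23.
The shared-notes effort pays out 7.4 × 23 = 170.20 in total (split across the unequal shares, but the aggregate is all that matters for the group sum).
The 10 free-riders keep 23 each, adding 230. Group total = 230 + 170.20 = 400.20.

400.20 hours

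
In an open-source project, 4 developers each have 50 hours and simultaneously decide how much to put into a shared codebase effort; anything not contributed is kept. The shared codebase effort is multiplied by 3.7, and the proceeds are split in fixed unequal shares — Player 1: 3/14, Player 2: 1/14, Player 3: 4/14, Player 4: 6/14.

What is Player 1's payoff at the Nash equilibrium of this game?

Each unit j contributes comes back to j as 3.7 × (j's share), so j prefers to contribute only if that share exceeds 1/3.7 = 0.2703; otherwise keeping the unit dominates.
Player 3 and Player 4 clear that bar, contributing 50 each; the remaining 2 contribute 0. Total contributed: 100.
Player 1 keeps 50 and receives 3.7 × 100 × 3/14 = 79.29 from the shared codebase effort, for a payoff of 129.29.

129.29 hours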